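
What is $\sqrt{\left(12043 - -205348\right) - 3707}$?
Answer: $2 \sqrt{53421} \approx 462.26$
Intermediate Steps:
$\sqrt{\left(12043 - -205348\right) - 3707} = \sqrt{\left(12043 + 205348\right) - 3707} = \sqrt{217391 - 3707} = \sqrt{213684} = 2 \sqrt{53421}$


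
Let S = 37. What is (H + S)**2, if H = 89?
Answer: 15876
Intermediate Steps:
(H + S)**2 = (89 + 37)**2 = 126**2 = 15876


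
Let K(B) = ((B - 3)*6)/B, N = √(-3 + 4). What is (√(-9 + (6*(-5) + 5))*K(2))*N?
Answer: -3*I*√34 ≈ -17.493*I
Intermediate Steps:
N = 1 (N = √1 = 1)
K(B) = (-18 + 6*B)/B (K(B) = ((-3 + B)*6)/B = (-18 + 6*B)/B)
(√(-9 + (6*(-5) + 5))*K(2))*N = (√(-9 + (6*(-5) + 5))*(6 - 18/2))*1 = (√(-9 + (-30 + 5))*(6 - 18*½))*1 = (√(-9 - 25)*(6 - 9))*1 = (√(-34)*(-3))*1 = ((I*√34)*(-3))*1 = -3*I*√34*1 = -3*I*√34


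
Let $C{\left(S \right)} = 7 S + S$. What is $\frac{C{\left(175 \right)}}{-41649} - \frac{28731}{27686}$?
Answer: $- \frac{1235377819}{1153094214} \approx -1.0714$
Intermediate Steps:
$C{\left(S \right)} = 8 S$
$\frac{C{\left(175 \right)}}{-41649} - \frac{28731}{27686} = \frac{8 \cdot 175}{-41649} - \frac{28731}{27686} = 1400 \left(- \frac{1}{41649}\right) - \frac{28731}{27686} = - \frac{1400}{41649} - \frac{28731}{27686} = - \frac{1235377819}{1153094214}$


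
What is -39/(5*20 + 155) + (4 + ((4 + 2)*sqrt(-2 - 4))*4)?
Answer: 327/85 + 24*I*sqrt(6) ≈ 3.8471 + 58.788*I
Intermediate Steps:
-39/(5*20 + 155) + (4 + ((4 + 2)*sqrt(-2 - 4))*4) = -39/(100 + 155) + (4 + (6*sqrt(-6))*4) = -39/255 + (4 + (6*(I*sqrt(6)))*4) = -39*1/255 + (4 + (6*I*sqrt(6))*4) = -13/85 + (4 + 24*I*sqrt(6)) = 327/85 + 24*I*sqrt(6)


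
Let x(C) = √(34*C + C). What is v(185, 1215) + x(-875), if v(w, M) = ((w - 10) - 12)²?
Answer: 26569 + 175*I ≈ 26569.0 + 175.0*I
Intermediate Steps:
x(C) = √35*√C (x(C) = √(35*C) = √35*√C)
v(w, M) = (-22 + w)² (v(w, M) = ((-10 + w) - 12)² = (-22 + w)²)
v(185, 1215) + x(-875) = (-22 + 185)² + √35*√(-875) = 163² + √35*(5*I*√35) = 26569 + 175*I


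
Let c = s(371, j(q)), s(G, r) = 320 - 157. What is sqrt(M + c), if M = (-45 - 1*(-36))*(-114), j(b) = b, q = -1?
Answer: sqrt(1189) ≈ 34.482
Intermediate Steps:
s(G, r) = 163
c = 163
M = 1026 (M = (-45 + 36)*(-114) = -9*(-114) = 1026)
sqrt(M + c) = sqrt(1026 + 163) = sqrt(1189)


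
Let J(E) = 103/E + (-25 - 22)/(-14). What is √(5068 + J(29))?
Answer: √836527678/406 ≈ 71.238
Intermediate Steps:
J(E) = 47/14 + 103/E (J(E) = 103/E - 47*(-1/14) = 103/E + 47/14 = 47/14 + 103/E)
√(5068 + J(29)) = √(5068 + (47/14 + 103/29)) = √(5068 + 2805/406) = √(2060413/406) = √836527678/406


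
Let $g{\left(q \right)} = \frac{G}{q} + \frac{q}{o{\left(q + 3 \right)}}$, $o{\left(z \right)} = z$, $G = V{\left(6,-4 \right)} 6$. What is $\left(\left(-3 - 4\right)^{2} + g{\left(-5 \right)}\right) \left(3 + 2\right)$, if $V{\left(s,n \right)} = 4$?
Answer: $\frac{467}{2} \approx 233.5$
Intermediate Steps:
$G = 24$ ($G = 4 \cdot 6 = 24$)
$g{\left(q \right)} = \frac{24}{q} + \frac{q}{3 + q}$ ($g{\left(q \right)} = \frac{24}{q} + \frac{q}{q + 3} = \frac{24}{q} + \frac{q}{3 + q}$)
$\left(\left(-3 - 4\right)^{2} + g{\left(-5 \right)}\right) \left(3 + 2\right) = \left(\left(-3 - 4\right)^{2} - \left(\frac{24}{5} + \frac{5}{3 - 5}\right)\right) \left(3 + 2\right) = \left(\left(-7\right)^{2} - \left(\frac{24}{5} + \frac{5}{-2}\right)\right) 5 = \left(49 - \frac{23}{10}\right) 5 = \frac{467}{10} \cdot 5 = \frac{467}{2}$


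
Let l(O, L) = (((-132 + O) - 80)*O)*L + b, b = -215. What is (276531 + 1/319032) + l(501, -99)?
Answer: -4484886454439/319032 ≈ -1.4058e+7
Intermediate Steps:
l(O, L) = -215 + L*O*(-212 + O) (l(O, L) = (((-132 + O) - 80)*O)*L - 215 = ((-212 + O)*O)*L - 215 = (O*(-212 + O))*L - 215 = L*O*(-212 + O) - 215 = -215 + L*O*(-212 + O))
(276531 + 1/319032) + l(501, -99) = (276531 + 1/319032) + (-215 - 99*501**2 - 212*(-99)*501) = (276531 + 1/319032) + (-215 - 99*251001 + 10514988) = 88222237993/319032 + (-215 - 24849099 + 10514988) = 88222237993/319032 - 14334326 = -4484886454439/319032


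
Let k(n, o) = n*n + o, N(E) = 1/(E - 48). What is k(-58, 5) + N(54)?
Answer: 20215/6 ≈ 3369.2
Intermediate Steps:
N(E) = 1/(-48 + E)
k(n, o) = o + n**2 (k(n, o) = n**2 + o = o + n**2)
k(-58, 5) + N(54) = (5 + (-58)**2) + 1/(-48 + 54) = (5 + 3364) + 1/6 = 3369 + 1/6 = 20215/6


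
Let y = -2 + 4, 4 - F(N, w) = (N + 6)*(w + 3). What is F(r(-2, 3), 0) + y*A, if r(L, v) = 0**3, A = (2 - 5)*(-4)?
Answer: 10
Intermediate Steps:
A = 12 (A = -3*(-4) = 12)
r(L, v) = 0
F(N, w) = 4 - (3 + w)*(6 + N) (F(N, w) = 4 - (N + 6)*(w + 3) = 4 - (6 + N)*(3 + w) = 4 - (3 + w)*(6 + N))
y = 2
F(r(-2, 3), 0) + y*A = (-14 - 6*0 - 3*0 - 1*0*0) + 2*12 = (-14 + 0 + 0 + 0) + 24 = -14 + 24 = 10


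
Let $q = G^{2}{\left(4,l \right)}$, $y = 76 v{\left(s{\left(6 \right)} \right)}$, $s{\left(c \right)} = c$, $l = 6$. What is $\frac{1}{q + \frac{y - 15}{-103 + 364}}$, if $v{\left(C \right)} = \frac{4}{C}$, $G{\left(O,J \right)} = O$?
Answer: $\frac{783}{12635} \approx 0.061971$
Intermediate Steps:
$y = \frac{152}{3}$ ($y = 76 \cdot \frac{4}{6} = 76 \cdot 4 \cdot \frac{1}{6} = 76 \cdot \frac{2}{3} = \frac{152}{3} \approx 50.667$)
$q = 16$ ($q = 4^{2} = 16$)
$\frac{1}{q + \frac{y - 15}{-103 + 364}} = \frac{1}{16 + \frac{\frac{152}{3} - 15}{-103 + 364}} = \frac{1}{16 + \frac{107}{3 \cdot 261}} = \frac{1}{16 + \frac{107}{3} \cdot \frac{1}{261}} = \frac{1}{16 + \frac{107}{783}} = \frac{1}{\frac{12635}{783}} = \frac{783}{12635}$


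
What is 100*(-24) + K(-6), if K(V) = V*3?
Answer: -2418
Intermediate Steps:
K(V) = 3*V
100*(-24) + K(-6) = 100*(-24) + 3*(-6) = -2400 - 18 = -2418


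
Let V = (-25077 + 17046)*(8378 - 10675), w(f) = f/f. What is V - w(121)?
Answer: 18447206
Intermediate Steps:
w(f) = 1
V = 18447207 (V = -8031*(-2297) = 18447207)
V - w(121) = 18447207 - 1*1 = 18447207 - 1 = 18447206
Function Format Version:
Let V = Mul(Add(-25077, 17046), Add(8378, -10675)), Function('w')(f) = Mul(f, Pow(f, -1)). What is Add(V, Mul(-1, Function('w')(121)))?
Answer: 18447206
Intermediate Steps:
Function('w')(f) = 1
V = 18447207 (V = Mul(-8031, -2297) = 18447207)
Add(V, Mul(-1, Function('w')(121))) = Add(18447207, Mul(-1, 1)) = Add(18447207, -1) = 18447206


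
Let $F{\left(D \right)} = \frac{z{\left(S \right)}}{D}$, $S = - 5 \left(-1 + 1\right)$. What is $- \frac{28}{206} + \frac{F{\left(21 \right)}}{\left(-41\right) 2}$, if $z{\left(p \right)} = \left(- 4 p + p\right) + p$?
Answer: $- \frac{14}{103} \approx -0.13592$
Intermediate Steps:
$S = 0$ ($S = \left(-5\right) 0 = 0$)
$z{\left(p \right)} = - 2 p$ ($z{\left(p \right)} = - 3 p + p = - 2 p$)
$F{\left(D \right)} = 0$ ($F{\left(D \right)} = \frac{\left(-2\right) 0}{D} = \frac{0}{D} = 0$)
$- \frac{28}{206} + \frac{F{\left(21 \right)}}{\left(-41\right) 2} = - \frac{28}{206} + \frac{0}{\left(-41\right) 2} = \left(-28\right) \frac{1}{206} + \frac{0}{-82} = - \frac{14}{103} + 0 \left(- \frac{1}{82}\right) = - \frac{14}{103} + 0 = - \frac{14}{103}$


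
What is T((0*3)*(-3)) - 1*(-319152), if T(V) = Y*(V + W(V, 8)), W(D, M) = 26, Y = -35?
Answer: 318242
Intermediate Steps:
T(V) = -910 - 35*V (T(V) = -35*(V + 26) = -35*(26 + V) = -910 - 35*V)
T((0*3)*(-3)) - 1*(-319152) = (-910 - 35*0*3*(-3)) - 1*(-319152) = (-910 - 0*(-3)) + 319152 = (-910 - 35*0) + 319152 = (-910 + 0) + 319152 = -910 + 319152 = 318242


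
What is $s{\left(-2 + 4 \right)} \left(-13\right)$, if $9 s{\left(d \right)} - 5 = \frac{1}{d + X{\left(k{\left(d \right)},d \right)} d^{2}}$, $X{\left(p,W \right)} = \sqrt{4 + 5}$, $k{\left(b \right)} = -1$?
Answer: $- \frac{923}{126} \approx -7.3254$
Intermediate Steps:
$X{\left(p,W \right)} = 3$ ($X{\left(p,W \right)} = \sqrt{9} = 3$)
$s{\left(d \right)} = \frac{5}{9} + \frac{1}{9 \left(d + 3 d^{2}\right)}$
$s{\left(-2 + 4 \right)} \left(-13\right) = \frac{1 + 5 \left(-2 + 4\right) + 15 \left(-2 + 4\right)^{2}}{9 \left(-2 + 4\right) \left(1 + 3 \left(-2 + 4\right)\right)} \left(-13\right) = \frac{1 + 5 \cdot 2 + 15 \cdot 2^{2}}{9 \cdot 2 \left(1 + 3 \cdot 2\right)} \left(-13\right) = \frac{1}{9} \cdot \frac{1}{2} \frac{1}{1 + 6} \left(1 + 10 + 15 \cdot 4\right) \left(-13\right) = \frac{1}{9} \cdot \frac{1}{2} \cdot \frac{1}{7} \left(1 + 10 + 60\right) \left(-13\right) = \frac{1}{9} \cdot \frac{1}{2} \cdot \frac{1}{7} \cdot 71 \left(-13\right) = \frac{71}{126} \left(-13\right) = - \frac{923}{126}$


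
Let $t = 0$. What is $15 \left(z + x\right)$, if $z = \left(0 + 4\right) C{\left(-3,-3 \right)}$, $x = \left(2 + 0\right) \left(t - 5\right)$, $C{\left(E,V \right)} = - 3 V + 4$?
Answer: $630$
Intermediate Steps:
$C{\left(E,V \right)} = 4 - 3 V$
$x = -10$ ($x = \left(2 + 0\right) \left(0 - 5\right) = 2 \left(-5\right) = -10$)
$z = 52$ ($z = \left(0 + 4\right) \left(4 - -9\right) = 4 \left(4 + 9\right) = 4 \cdot 13 = 52$)
$15 \left(z + x\right) = 15 \left(52 - 10\right) = 15 \cdot 42 = 630$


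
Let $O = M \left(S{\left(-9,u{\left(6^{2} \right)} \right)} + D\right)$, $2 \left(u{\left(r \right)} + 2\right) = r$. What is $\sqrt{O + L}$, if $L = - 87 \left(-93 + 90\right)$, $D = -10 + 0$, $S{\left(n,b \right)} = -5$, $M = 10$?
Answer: $\sqrt{111} \approx 10.536$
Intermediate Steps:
$u{\left(r \right)} = -2 + \frac{r}{2}$
$D = -10$
$O = -150$ ($O = 10 \left(-5 - 10\right) = 10 \left(-15\right) = -150$)
$L = 261$ ($L = \left(-87\right) \left(-3\right) = 261$)
$\sqrt{O + L} = \sqrt{-150 + 261} = \sqrt{111}$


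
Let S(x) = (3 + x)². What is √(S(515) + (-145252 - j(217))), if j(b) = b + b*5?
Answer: 3*√13530 ≈ 348.96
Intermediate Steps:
j(b) = 6*b (j(b) = b + 5*b = 6*b)
√(S(515) + (-145252 - j(217))) = √((3 + 515)² + (-145252 - 6*217)) = √(518² + (-145252 - 1*1302)) = √(268324 + (-145252 - 1302)) = √(268324 - 146554) = √121770 = 3*√13530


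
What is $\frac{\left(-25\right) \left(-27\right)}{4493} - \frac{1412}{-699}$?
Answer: $\frac{6815941}{3140607} \approx 2.1703$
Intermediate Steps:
$\frac{\left(-25\right) \left(-27\right)}{4493} - \frac{1412}{-699} = 675 \cdot \frac{1}{4493} - - \frac{1412}{699} = \frac{675}{4493} + \frac{1412}{699} = \frac{6815941}{3140607}$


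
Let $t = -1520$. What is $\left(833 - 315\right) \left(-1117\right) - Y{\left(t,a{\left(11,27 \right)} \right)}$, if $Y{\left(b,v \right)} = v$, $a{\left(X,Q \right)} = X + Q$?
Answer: $-578644$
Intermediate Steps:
$a{\left(X,Q \right)} = Q + X$
$\left(833 - 315\right) \left(-1117\right) - Y{\left(t,a{\left(11,27 \right)} \right)} = \left(833 - 315\right) \left(-1117\right) - \left(27 + 11\right) = 518 \left(-1117\right) - 38 = -578606 - 38 = -578644$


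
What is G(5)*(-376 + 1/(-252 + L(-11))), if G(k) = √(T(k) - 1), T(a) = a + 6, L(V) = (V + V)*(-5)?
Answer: -53393*√10/142 ≈ -1189.0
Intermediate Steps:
L(V) = -10*V (L(V) = (2*V)*(-5) = -10*V)
T(a) = 6 + a
G(k) = √(5 + k) (G(k) = √((6 + k) - 1) = √(5 + k))
G(5)*(-376 + 1/(-252 + L(-11))) = √(5 + 5)*(-376 + 1/(-252 - 10*(-11))) = √10*(-376 + 1/(-252 + 110)) = √10*(-376 + 1/(-142)) = √10*(-376 - 1/142) = √10*(-53393/142) = -53393*√10/142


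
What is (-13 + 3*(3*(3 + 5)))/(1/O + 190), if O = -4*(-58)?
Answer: 13688/44081 ≈ 0.31052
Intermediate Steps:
O = 232
(-13 + 3*(3*(3 + 5)))/(1/O + 190) = (-13 + 3*(3*(3 + 5)))/(1/232 + 190) = (-13 + 3*(3*8))/(1/232 + 190) = (-13 + 3*24)/(44081/232) = (-13 + 72)*(232/44081) = 59*(232/44081) = 13688/44081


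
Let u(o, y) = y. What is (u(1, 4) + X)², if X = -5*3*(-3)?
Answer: 2401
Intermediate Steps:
X = 45 (X = -15*(-3) = 45)
(u(1, 4) + X)² = (4 + 45)² = 49² = 2401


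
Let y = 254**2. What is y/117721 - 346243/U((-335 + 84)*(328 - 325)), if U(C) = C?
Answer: 40808652751/88643913 ≈ 460.37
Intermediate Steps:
y = 64516
y/117721 - 346243/U((-335 + 84)*(328 - 325)) = 64516/117721 - 346243*1/((-335 + 84)*(328 - 325)) = 64516*(1/117721) - 346243/((-251*3)) = 64516/117721 - 346243/(-753) = 64516/117721 - 346243*(-1/753) = 64516/117721 + 346243/753 = 40808652751/88643913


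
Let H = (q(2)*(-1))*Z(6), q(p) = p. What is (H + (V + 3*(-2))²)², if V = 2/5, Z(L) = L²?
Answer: 1032256/625 ≈ 1651.6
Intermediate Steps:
V = ⅖ (V = 2*(⅕) = ⅖ ≈ 0.40000)
H = -72 (H = (2*(-1))*6² = -2*36 = -72)
(H + (V + 3*(-2))²)² = (-72 + (⅖ + 3*(-2))²)² = (-72 + (⅖ - 6)²)² = (-72 + (-28/5)²)² = (-72 + 784/25)² = (-1016/25)² = 1032256/625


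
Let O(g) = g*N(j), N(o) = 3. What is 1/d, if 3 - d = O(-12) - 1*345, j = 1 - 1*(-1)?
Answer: 1/384 ≈ 0.0026042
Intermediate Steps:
j = 2 (j = 1 + 1 = 2)
O(g) = 3*g (O(g) = g*3 = 3*g)
d = 384 (d = 3 - (3*(-12) - 1*345) = 3 - (-36 - 345) = 3 - 1*(-381) = 3 + 381 = 384)
1/d = 1/384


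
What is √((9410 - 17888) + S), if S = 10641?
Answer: √2163 ≈ 46.508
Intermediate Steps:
√((9410 - 17888) + S) = √((9410 - 17888) + 10641) = √(-8478 + 10641) = √2163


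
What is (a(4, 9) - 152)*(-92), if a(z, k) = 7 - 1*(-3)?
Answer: 13064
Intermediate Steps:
a(z, k) = 10 (a(z, k) = 7 + 3 = 10)
(a(4, 9) - 152)*(-92) = (10 - 152)*(-92) = -142*(-92) = 13064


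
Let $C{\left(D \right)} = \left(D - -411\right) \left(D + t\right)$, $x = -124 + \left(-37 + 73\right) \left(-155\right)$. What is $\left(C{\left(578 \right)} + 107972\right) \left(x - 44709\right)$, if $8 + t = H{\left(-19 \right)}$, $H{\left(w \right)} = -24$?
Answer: $-32665909958$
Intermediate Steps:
$t = -32$ ($t = -8 - 24 = -32$)
$x = -5704$ ($x = -124 + 36 \left(-155\right) = -124 - 5580 = -5704$)
$C{\left(D \right)} = \left(-32 + D\right) \left(411 + D\right)$ ($C{\left(D \right)} = \left(D - -411\right) \left(D - 32\right) = \left(D + 411\right) \left(-32 + D\right) = \left(411 + D\right) \left(-32 + D\right) = \left(-32 + D\right) \left(411 + D\right)$)
$\left(C{\left(578 \right)} + 107972\right) \left(x - 44709\right) = \left(\left(-13152 + 578^{2} + 379 \cdot 578\right) + 107972\right) \left(-5704 - 44709\right) = \left(\left(-13152 + 334084 + 219062\right) + 107972\right) \left(-50413\right) = \left(539994 + 107972\right) \left(-50413\right) = 647966 \left(-50413\right) = -32665909958$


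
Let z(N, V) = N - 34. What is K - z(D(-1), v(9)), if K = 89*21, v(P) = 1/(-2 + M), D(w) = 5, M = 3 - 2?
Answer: 1898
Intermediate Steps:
M = 1
v(P) = -1 (v(P) = 1/(-2 + 1) = 1/(-1) = -1)
K = 1869
z(N, V) = -34 + N
K - z(D(-1), v(9)) = 1869 - (-34 + 5) = 1869 - 1*(-29) = 1869 + 29 = 1898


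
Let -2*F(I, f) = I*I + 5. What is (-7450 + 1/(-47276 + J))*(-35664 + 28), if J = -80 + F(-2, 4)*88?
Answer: 3169398140509/11938 ≈ 2.6549e+8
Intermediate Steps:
F(I, f) = -5/2 - I²/2 (F(I, f) = -(I*I + 5)/2 = -(I² + 5)/2 = -(5 + I²)/2 = -5/2 - I²/2)
J = -476 (J = -80 + (-5/2 - ½*(-2)²)*88 = -80 + (-5/2 - ½*4)*88 = -80 + (-5/2 - 2)*88 = -80 - 9/2*88 = -80 - 396 = -476)
(-7450 + 1/(-47276 + J))*(-35664 + 28) = (-7450 + 1/(-47276 - 476))*(-35664 + 28) = (-7450 + 1/(-47752))*(-35636) = (-7450 - 1/47752)*(-35636) = -355752401/47752*(-35636) = 3169398140509/11938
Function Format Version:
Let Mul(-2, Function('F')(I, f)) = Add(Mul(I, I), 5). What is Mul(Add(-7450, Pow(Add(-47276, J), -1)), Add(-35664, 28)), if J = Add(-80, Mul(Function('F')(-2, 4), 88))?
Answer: Rational(3169398140509, 11938) ≈ 2.6549e+8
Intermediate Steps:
Function('F')(I, f) = Add(Rational(-5, 2), Mul(Rational(-1, 2), Pow(I, 2))) (Function('F')(I, f) = Mul(Rational(-1, 2), Add(Mul(I, I), 5)) = Mul(Rational(-1, 2), Add(Pow(I, 2), 5)) = Mul(Rational(-1, 2), Add(5, Pow(I, 2))) = Add(Rational(-5, 2), Mul(Rational(-1, 2), Pow(I, 2))))
J = -476 (J = Add(-80, Mul(Add(Rational(-5, 2), Mul(Rational(-1, 2), Pow(-2, 2))), 88)) = Add(-80, Mul(Add(Rational(-5, 2), Mul(Rational(-1, 2), 4)), 88)) = Add(-80, Mul(Add(Rational(-5, 2), -2), 88)) = Add(-80, Mul(Rational(-9, 2), 88)) = Add(-80, -396) = -476)
Mul(Add(-7450, Pow(Add(-47276, J), -1)), Add(-35664, 28)) = Mul(Add(-7450, Pow(Add(-47276, -476), -1)), Add(-35664, 28)) = Mul(Add(-7450, Pow(-47752, -1)), -35636) = Mul(Add(-7450, Rational(-1, 47752)), -35636) = Mul(Rational(-355752401, 47752), -35636) = Rational(3169398140509, 11938)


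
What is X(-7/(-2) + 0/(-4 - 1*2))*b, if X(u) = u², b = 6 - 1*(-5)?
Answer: 539/4 ≈ 134.75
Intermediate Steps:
b = 11 (b = 6 + 5 = 11)
X(-7/(-2) + 0/(-4 - 1*2))*b = (-7/(-2) + 0/(-4 - 1*2))²*11 = (-7*(-½) + 0/(-4 - 2))²*11 = (7/2 + 0/(-6))²*11 = (7/2 + 0*(-⅙))²*11 = (7/2 + 0)²*11 = (7/2)²*11 = (49/4)*11 = 539/4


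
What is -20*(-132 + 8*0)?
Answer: 2640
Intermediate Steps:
-20*(-132 + 8*0) = -20*(-132 + 0) = -20*(-132) = 2640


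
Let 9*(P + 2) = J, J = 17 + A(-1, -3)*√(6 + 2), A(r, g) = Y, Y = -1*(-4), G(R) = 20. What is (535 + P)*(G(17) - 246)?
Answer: -1087964/9 - 1808*√2/9 ≈ -1.2117e+5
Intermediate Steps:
Y = 4
A(r, g) = 4
J = 17 + 8*√2 (J = 17 + 4*√(6 + 2) = 17 + 4*√8 = 17 + 4*(2*√2) = 17 + 8*√2 ≈ 28.314)
P = -⅑ + 8*√2/9 (P = -2 + (17 + 8*√2)/9 = -2 + (17/9 + 8*√2/9) = -⅑ + 8*√2/9 ≈ 1.1460)
(535 + P)*(G(17) - 246) = (535 + (-⅑ + 8*√2/9))*(20 - 246) = (4814/9 + 8*√2/9)*(-226) = -1087964/9 - 1808*√2/9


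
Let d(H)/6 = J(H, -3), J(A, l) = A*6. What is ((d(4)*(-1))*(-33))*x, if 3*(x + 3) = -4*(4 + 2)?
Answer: -52272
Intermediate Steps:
J(A, l) = 6*A
d(H) = 36*H (d(H) = 6*(6*H) = 36*H)
x = -11 (x = -3 + (-4*(4 + 2))/3 = -3 + (-4*6)/3 = -3 + (⅓)*(-24) = -3 - 8 = -11)
((d(4)*(-1))*(-33))*x = (((36*4)*(-1))*(-33))*(-11) = ((144*(-1))*(-33))*(-11) = -144*(-33)*(-11) = 4752*(-11) = -52272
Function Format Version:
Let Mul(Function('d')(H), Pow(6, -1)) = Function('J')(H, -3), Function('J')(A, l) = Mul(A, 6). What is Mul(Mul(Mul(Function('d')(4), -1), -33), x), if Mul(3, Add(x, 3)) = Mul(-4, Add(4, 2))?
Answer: -52272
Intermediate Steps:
Function('J')(A, l) = Mul(6, A)
Function('d')(H) = Mul(36, H) (Function('d')(H) = Mul(6, Mul(6, H)) = Mul(36, H))
x = -11 (x = Add(-3, Mul(Rational(1, 3), Mul(-4, Add(4, 2)))) = Add(-3, Mul(Rational(1, 3), Mul(-4, 6))) = Add(-3, Mul(Rational(1, 3), -24)) = Add(-3, -8) = -11)
Mul(Mul(Mul(Function('d')(4), -1), -33), x) = Mul(Mul(Mul(Mul(36, 4), -1), -33), -11) = Mul(Mul(Mul(144, -1), -33), -11) = Mul(Mul(-144, -33), -11) = Mul(4752, -11) = -52272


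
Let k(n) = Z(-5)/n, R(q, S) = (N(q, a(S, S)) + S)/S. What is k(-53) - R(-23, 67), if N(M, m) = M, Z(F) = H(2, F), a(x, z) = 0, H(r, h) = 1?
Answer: -2399/3551 ≈ -0.67558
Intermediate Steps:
Z(F) = 1
R(q, S) = (S + q)/S (R(q, S) = (q + S)/S = (S + q)/S)
k(n) = 1/n
k(-53) - R(-23, 67) = 1/(-53) - (67 - 23)/67 = -1/53 - 44/67 = -2399/3551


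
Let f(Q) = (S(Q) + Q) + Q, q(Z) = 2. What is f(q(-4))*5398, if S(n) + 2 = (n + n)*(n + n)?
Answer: 97164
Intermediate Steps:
S(n) = -2 + 4*n² (S(n) = -2 + (n + n)*(n + n) = -2 + (2*n)*(2*n) = -2 + 4*n²)
f(Q) = -2 + 2*Q + 4*Q² (f(Q) = ((-2 + 4*Q²) + Q) + Q = (-2 + Q + 4*Q²) + Q = -2 + 2*Q + 4*Q²)
f(q(-4))*5398 = (-2 + 2*2 + 4*2²)*5398 = (-2 + 4 + 4*4)*5398 = (-2 + 4 + 16)*5398 = 18*5398 = 97164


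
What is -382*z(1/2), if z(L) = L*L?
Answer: -191/2 ≈ -95.500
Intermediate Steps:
z(L) = L**2
-382*z(1/2) = -382*(1/2)**2 = -382*1/4 = -191/2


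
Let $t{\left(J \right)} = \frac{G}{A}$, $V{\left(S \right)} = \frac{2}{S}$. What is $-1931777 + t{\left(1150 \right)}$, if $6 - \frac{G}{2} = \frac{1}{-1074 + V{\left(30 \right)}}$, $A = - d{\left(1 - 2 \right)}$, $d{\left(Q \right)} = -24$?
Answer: $- \frac{124475950549}{64436} \approx -1.9318 \cdot 10^{6}$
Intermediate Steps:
$A = 24$ ($A = \left(-1\right) \left(-24\right) = 24$)
$G = \frac{193338}{16109}$ ($G = 12 - \frac{2}{-1074 + \frac{2}{30}} = 12 - \frac{2}{-1074 + 2 \cdot \frac{1}{30}} = 12 - \frac{2}{-1074 + \frac{1}{15}} = 12 - \frac{2}{- \frac{16109}{15}} = 12 - - \frac{30}{16109} = 12 + \frac{30}{16109} = \frac{193338}{16109} \approx 12.002$)
$t{\left(J \right)} = \frac{32223}{64436}$ ($t{\left(J \right)} = \frac{193338}{16109 \cdot 24} = \frac{193338}{16109} \cdot \frac{1}{24} = \frac{32223}{64436}$)
$-1931777 + t{\left(1150 \right)} = -1931777 + \frac{32223}{64436} = - \frac{124475950549}{64436}$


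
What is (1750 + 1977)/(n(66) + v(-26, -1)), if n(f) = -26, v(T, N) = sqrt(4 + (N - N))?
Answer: -3727/24 ≈ -155.29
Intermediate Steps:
v(T, N) = 2 (v(T, N) = sqrt(4 + 0) = sqrt(4) = 2)
(1750 + 1977)/(n(66) + v(-26, -1)) = (1750 + 1977)/(-26 + 2) = 3727/(-24) = 3727*(-1/24) = -3727/24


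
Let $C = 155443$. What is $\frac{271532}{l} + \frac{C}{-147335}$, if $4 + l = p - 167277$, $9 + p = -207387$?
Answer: $- \frac{98247084131}{55203035795} \approx -1.7797$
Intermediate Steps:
$p = -207396$ ($p = -9 - 207387 = -207396$)
$l = -374677$ ($l = -4 - 374673 = -374677$)
$\frac{271532}{l} + \frac{C}{-147335} = \frac{271532}{-374677} + \frac{155443}{-147335} = 271532 \left(- \frac{1}{374677}\right) + 155443 \left(- \frac{1}{147335}\right) = - \frac{271532}{374677} - \frac{155443}{147335} = - \frac{98247084131}{55203035795}$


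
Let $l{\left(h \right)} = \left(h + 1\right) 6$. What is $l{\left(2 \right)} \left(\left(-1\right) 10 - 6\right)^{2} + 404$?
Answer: $5012$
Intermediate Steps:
$l{\left(h \right)} = 6 + 6 h$ ($l{\left(h \right)} = \left(1 + h\right) 6 = 6 + 6 h$)
$l{\left(2 \right)} \left(\left(-1\right) 10 - 6\right)^{2} + 404 = \left(6 + 6 \cdot 2\right) \left(\left(-1\right) 10 - 6\right)^{2} + 404 = \left(6 + 12\right) \left(-10 - 6\right)^{2} + 404 = 18 \left(-16\right)^{2} + 404 = 18 \cdot 256 + 404 = 4608 + 404 = 5012$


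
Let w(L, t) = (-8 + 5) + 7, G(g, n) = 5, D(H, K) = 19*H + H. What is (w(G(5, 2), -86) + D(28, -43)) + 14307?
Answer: 14871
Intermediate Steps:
D(H, K) = 20*H
w(L, t) = 4 (w(L, t) = -3 + 7 = 4)
(w(G(5, 2), -86) + D(28, -43)) + 14307 = (4 + 20*28) + 14307 = (4 + 560) + 14307 = 564 + 14307 = 14871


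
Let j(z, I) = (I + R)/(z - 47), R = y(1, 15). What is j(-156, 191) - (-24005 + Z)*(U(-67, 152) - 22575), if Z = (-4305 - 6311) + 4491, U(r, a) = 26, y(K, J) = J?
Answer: -137918478316/203 ≈ -6.7940e+8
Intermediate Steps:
R = 15
j(z, I) = (15 + I)/(-47 + z) (j(z, I) = (I + 15)/(z - 47) = (15 + I)/(-47 + z))
Z = -6125 (Z = -10616 + 4491 = -6125)
j(-156, 191) - (-24005 + Z)*(U(-67, 152) - 22575) = (15 + 191)/(-47 - 156) - (-24005 - 6125)*(26 - 22575) = 206/(-203) - (-30130)*(-22549) = -1/203*206 - 1*679401370 = -206/203 - 679401370 = -137918478316/203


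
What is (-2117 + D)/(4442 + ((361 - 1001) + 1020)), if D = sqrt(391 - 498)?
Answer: -2117/4822 + I*sqrt(107)/4822 ≈ -0.43903 + 0.0021452*I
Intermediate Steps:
D = I*sqrt(107) (D = sqrt(-107) = I*sqrt(107) ≈ 10.344*I)
(-2117 + D)/(4442 + ((361 - 1001) + 1020)) = (-2117 + I*sqrt(107))/(4442 + ((361 - 1001) + 1020)) = (-2117 + I*sqrt(107))/(4442 + (-640 + 1020)) = (-2117 + I*sqrt(107))/(4442 + 380) = (-2117 + I*sqrt(107))/4822 = (-2117 + I*sqrt(107))*(1/4822) = -2117/4822 + I*sqrt(107)/4822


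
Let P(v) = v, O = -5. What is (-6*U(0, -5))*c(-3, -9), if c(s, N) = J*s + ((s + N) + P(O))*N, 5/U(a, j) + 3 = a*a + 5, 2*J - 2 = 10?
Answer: -2025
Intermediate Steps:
J = 6 (J = 1 + (½)*10 = 1 + 5 = 6)
U(a, j) = 5/(2 + a²) (U(a, j) = 5/(-3 + (a*a + 5)) = 5/(-3 + (a² + 5)) = 5/(-3 + (5 + a²)) = 5/(2 + a²))
c(s, N) = 6*s + N*(-5 + N + s) (c(s, N) = 6*s + ((s + N) - 5)*N = 6*s + ((N + s) - 5)*N = 6*s + (-5 + N + s)*N = 6*s + N*(-5 + N + s))
(-6*U(0, -5))*c(-3, -9) = (-30/(2 + 0²))*((-9)² - 5*(-9) + 6*(-3) - 9*(-3)) = (-30/(2 + 0))*(81 + 45 - 18 + 27) = -30/2*135 = -6*5/2*135 = -15*135 = -2025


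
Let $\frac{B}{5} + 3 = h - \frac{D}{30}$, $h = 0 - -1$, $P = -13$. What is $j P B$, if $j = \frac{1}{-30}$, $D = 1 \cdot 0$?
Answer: $- \frac{13}{3} \approx -4.3333$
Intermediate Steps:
$D = 0$
$h = 1$ ($h = 0 + 1 = 1$)
$j = - \frac{1}{30} \approx -0.033333$
$B = -10$ ($B = -15 + 5 \left(1 - \frac{0}{30}\right) = -15 + 5 \left(1 - 0 \cdot \frac{1}{30}\right) = -15 + 5 \left(1 - 0\right) = -15 + 5 \left(1 + 0\right) = -15 + 5 \cdot 1 = -15 + 5 = -10$)
$j P B = \left(- \frac{1}{30}\right) \left(-13\right) \left(-10\right) = \frac{13}{30} \left(-10\right) = - \frac{13}{3}$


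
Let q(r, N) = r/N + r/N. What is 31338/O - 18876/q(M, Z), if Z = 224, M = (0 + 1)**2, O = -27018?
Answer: -3173283853/1501 ≈ -2.1141e+6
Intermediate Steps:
M = 1 (M = 1**2 = 1)
q(r, N) = 2*r/N
31338/O - 18876/q(M, Z) = 31338/(-27018) - 18876/(2*1/224) = 31338*(-1/27018) - 18876/(2*1*(1/224)) = -1741/1501 - 18876/1/112 = -1741/1501 - 18876*112 = -1741/1501 - 2114112 = -3173283853/1501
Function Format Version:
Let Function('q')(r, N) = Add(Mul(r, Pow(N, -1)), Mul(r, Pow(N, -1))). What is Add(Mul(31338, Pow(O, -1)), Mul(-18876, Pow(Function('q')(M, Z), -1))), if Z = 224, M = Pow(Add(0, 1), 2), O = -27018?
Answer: Rational(-3173283853, 1501) ≈ -2.1141e+6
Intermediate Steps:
M = 1 (M = Pow(1, 2) = 1)
Function('q')(r, N) = Mul(2, r, Pow(N, -1))
Add(Mul(31338, Pow(O, -1)), Mul(-18876, Pow(Function('q')(M, Z), -1))) = Add(Mul(31338, Pow(-27018, -1)), Mul(-18876, Pow(Mul(2, 1, Pow(224, -1)), -1))) = Add(Mul(31338, Rational(-1, 27018)), Mul(-18876, Pow(Mul(2, 1, Rational(1, 224)), -1))) = Add(Rational(-1741, 1501), Mul(-18876, Pow(Rational(1, 112), -1))) = Add(Rational(-1741, 1501), Mul(-18876, 112)) = Add(Rational(-1741, 1501), -2114112) = Rational(-3173283853, 1501)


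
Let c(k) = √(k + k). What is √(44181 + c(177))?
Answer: √(44181 + √354) ≈ 210.24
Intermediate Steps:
c(k) = √2*√k (c(k) = √(2*k) = √2*√k)
√(44181 + c(177)) = √(44181 + √2*√177) = √(44181 + √354)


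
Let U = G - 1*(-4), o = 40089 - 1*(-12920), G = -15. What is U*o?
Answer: -583099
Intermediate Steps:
o = 53009 (o = 40089 + 12920 = 53009)
U = -11 (U = -15 - 1*(-4) = -15 + 4 = -11)
U*o = -11*53009 = -583099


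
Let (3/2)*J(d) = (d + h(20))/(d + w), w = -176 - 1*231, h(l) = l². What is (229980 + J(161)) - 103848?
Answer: 15514049/123 ≈ 1.2613e+5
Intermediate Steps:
w = -407 (w = -176 - 231 = -407)
J(d) = 2*(400 + d)/(3*(-407 + d)) (J(d) = 2*((d + 20²)/(d - 407))/3 = 2*((d + 400)/(-407 + d))/3 = 2*((400 + d)/(-407 + d))/3 = 2*(400 + d)/(3*(-407 + d)))
(229980 + J(161)) - 103848 = (229980 + 2*(400 + 161)/(3*(-407 + 161))) - 103848 = (229980 + (⅔)*561/(-246)) - 103848 = (229980 + (⅔)*(-1/246)*561) - 103848 = (229980 - 187/123) - 103848 = 28287353/123 - 103848 = 15514049/123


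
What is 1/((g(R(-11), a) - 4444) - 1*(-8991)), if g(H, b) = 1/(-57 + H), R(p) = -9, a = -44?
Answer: 66/300101 ≈ 0.00021993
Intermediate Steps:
1/((g(R(-11), a) - 4444) - 1*(-8991)) = 1/((1/(-57 - 9) - 4444) - 1*(-8991)) = 1/((1/(-66) - 4444) + 8991) = 1/((-1/66 - 4444) + 8991) = 1/(-293305/66 + 8991) = 1/(300101/66) = 66/300101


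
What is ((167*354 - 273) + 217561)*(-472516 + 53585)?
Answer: -115795041986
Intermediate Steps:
((167*354 - 273) + 217561)*(-472516 + 53585) = ((59118 - 273) + 217561)*(-418931) = (58845 + 217561)*(-418931) = 276406*(-418931) = -115795041986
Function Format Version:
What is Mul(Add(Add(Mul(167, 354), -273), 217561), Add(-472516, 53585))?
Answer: -115795041986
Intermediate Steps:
Mul(Add(Add(Mul(167, 354), -273), 217561), Add(-472516, 53585)) = Mul(Add(Add(59118, -273), 217561), -418931) = Mul(Add(58845, 217561), -418931) = Mul(276406, -418931) = -115795041986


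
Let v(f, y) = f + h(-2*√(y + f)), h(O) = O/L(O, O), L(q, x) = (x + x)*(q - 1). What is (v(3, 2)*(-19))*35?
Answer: -4025/2 + 35*√5 ≈ -1934.2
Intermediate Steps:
L(q, x) = 2*x*(-1 + q) (L(q, x) = (2*x)*(-1 + q) = 2*x*(-1 + q))
h(O) = 1/(2*(-1 + O)) (h(O) = O/((2*O*(-1 + O))) = O*(1/(2*O*(-1 + O))) = 1/(2*(-1 + O)))
v(f, y) = f + 1/(2*(-1 - 2*√(f + y))) (v(f, y) = f + 1/(2*(-1 - 2*√(y + f))) = f + 1/(2*(-1 - 2*√(f + y))))
(v(3, 2)*(-19))*35 = ((3 - 1/(2*(1 + 2*√(3 + 2))))*(-19))*35 = ((3 - 1/(2*(1 + 2*√5)))*(-19))*35 = (-57 + 19/(2*(1 + 2*√5)))*35 = -1995 + 665/(2*(1 + 2*√5))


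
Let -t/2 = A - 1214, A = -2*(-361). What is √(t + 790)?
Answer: √1774 ≈ 42.119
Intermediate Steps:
A = 722
t = 984 (t = -2*(722 - 1214) = -2*(-492) = 984)
√(t + 790) = √(984 + 790) = √1774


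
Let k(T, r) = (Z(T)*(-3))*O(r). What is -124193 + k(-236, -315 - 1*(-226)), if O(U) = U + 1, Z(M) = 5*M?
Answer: -435713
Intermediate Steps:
O(U) = 1 + U
k(T, r) = -15*T*(1 + r) (k(T, r) = ((5*T)*(-3))*(1 + r) = (-15*T)*(1 + r) = -15*T*(1 + r))
-124193 + k(-236, -315 - 1*(-226)) = -124193 - 15*(-236)*(1 + (-315 - 1*(-226))) = -124193 - 15*(-236)*(1 + (-315 + 226)) = -124193 - 15*(-236)*(1 - 89) = -124193 - 15*(-236)*(-88) = -124193 - 311520 = -435713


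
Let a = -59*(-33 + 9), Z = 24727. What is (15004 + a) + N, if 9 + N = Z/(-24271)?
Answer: 398286654/24271 ≈ 16410.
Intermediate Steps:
a = 1416 (a = -59*(-24) = 1416)
N = -243166/24271 (N = -9 + 24727/(-24271) = -9 + 24727*(-1/24271) = -9 - 24727/24271 = -243166/24271 ≈ -10.019)
(15004 + a) + N = (15004 + 1416) - 243166/24271 = 16420 - 243166/24271 = 398286654/24271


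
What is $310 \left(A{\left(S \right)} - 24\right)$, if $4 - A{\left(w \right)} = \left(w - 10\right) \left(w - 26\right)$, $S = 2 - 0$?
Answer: $-65720$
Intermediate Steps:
$S = 2$ ($S = 2 + 0 = 2$)
$A{\left(w \right)} = 4 - \left(-26 + w\right) \left(-10 + w\right)$ ($A{\left(w \right)} = 4 - \left(w - 10\right) \left(w - 26\right) = 4 - \left(-10 + w\right) \left(-26 + w\right) = 4 - \left(-26 + w\right) \left(-10 + w\right)$)
$310 \left(A{\left(S \right)} - 24\right) = 310 \left(\left(-256 - 2^{2} + 36 \cdot 2\right) - 24\right) = 310 \left(\left(-256 - 4 + 72\right) - 24\right) = 310 \left(-188 - 24\right) = 310 \left(-212\right) = -65720$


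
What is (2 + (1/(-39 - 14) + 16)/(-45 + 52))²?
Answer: 51529/2809 ≈ 18.344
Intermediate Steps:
(2 + (1/(-39 - 14) + 16)/(-45 + 52))² = (2 + (1/(-53) + 16)/7)² = (2 + (-1/53 + 16)*(⅐))² = (2 + (847/53)*(⅐))² = (2 + 121/53)² = (227/53)² = 51529/2809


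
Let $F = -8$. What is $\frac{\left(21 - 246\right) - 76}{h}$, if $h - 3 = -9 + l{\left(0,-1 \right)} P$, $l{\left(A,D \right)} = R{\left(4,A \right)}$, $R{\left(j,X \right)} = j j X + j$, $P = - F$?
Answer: $- \frac{301}{26} \approx -11.577$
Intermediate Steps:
$P = 8$ ($P = \left(-1\right) \left(-8\right) = 8$)
$R{\left(j,X \right)} = j + X j^{2}$ ($R{\left(j,X \right)} = j^{2} X + j = X j^{2} + j = j + X j^{2}$)
$l{\left(A,D \right)} = 4 + 16 A$ ($l{\left(A,D \right)} = 4 \left(1 + A 4\right) = 4 \left(1 + 4 A\right) = 4 + 16 A$)
$h = 26$ ($h = 3 - \left(9 - \left(4 + 16 \cdot 0\right) 8\right) = 3 - \left(9 - \left(4 + 0\right) 8\right) = 3 + \left(-9 + 4 \cdot 8\right) = 3 + \left(-9 + 32\right) = 3 + 23 = 26$)
$\frac{\left(21 - 246\right) - 76}{h} = \frac{\left(21 - 246\right) - 76}{26} = \left(-225 - 76\right) \frac{1}{26} = \left(-301\right) \frac{1}{26} = - \frac{301}{26}$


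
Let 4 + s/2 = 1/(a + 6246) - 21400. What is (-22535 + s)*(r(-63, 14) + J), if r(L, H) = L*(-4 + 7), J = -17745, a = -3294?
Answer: 288277892063/246 ≈ 1.1719e+9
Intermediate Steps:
s = -63184607/1476 (s = -8 + 2*(1/(-3294 + 6246) - 21400) = -8 + 2*(1/2952 - 21400) = -8 + 2*(-63172799/2952) = -8 - 63172799/1476 = -63184607/1476 ≈ -42808.)
r(L, H) = 3*L (r(L, H) = L*3 = 3*L)
(-22535 + s)*(r(-63, 14) + J) = (-22535 - 63184607/1476)*(3*(-63) - 17745) = -96446267*(-189 - 17745)/1476 = -96446267/1476*(-17934) = 288277892063/246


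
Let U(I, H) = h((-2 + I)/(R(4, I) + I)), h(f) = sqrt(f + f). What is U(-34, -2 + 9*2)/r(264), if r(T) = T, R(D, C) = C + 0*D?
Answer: sqrt(34)/1496 ≈ 0.0038977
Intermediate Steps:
R(D, C) = C (R(D, C) = C + 0 = C)
h(f) = sqrt(2)*sqrt(f) (h(f) = sqrt(2*f) = sqrt(2)*sqrt(f))
U(I, H) = sqrt((-2 + I)/I) (U(I, H) = sqrt(2)*sqrt((-2 + I)/(I + I)) = sqrt(2)*sqrt((-2 + I)/((2*I))) = sqrt(2)*sqrt((-2 + I)*(1/(2*I))) = sqrt(2)*sqrt((-2 + I)/(2*I)) = sqrt(2)*(sqrt(2)*sqrt((-2 + I)/I)/2) = sqrt((-2 + I)/I))
U(-34, -2 + 9*2)/r(264) = sqrt((-2 - 34)/(-34))/264 = sqrt(-1/34*(-36))*(1/264) = sqrt(18/17)*(1/264) = (3*sqrt(34)/17)*(1/264) = sqrt(34)/1496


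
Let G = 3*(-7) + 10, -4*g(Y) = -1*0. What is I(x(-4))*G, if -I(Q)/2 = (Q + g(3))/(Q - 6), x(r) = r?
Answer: 44/5 ≈ 8.8000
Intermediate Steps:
g(Y) = 0 (g(Y) = -(-1)*0/4 = -¼*0 = 0)
G = -11 (G = -21 + 10 = -11)
I(Q) = -2*Q/(-6 + Q) (I(Q) = -2*(Q + 0)/(Q - 6) = -2*Q/(-6 + Q))
I(x(-4))*G = -2*(-4)/(-6 - 4)*(-11) = -2*(-4)/(-10)*(-11) = -2*(-4)*(-⅒)*(-11) = -⅘*(-11) = 44/5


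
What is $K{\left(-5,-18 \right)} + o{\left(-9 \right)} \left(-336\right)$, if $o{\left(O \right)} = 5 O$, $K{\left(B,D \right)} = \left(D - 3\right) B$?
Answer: $15225$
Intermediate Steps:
$K{\left(B,D \right)} = B \left(-3 + D\right)$ ($K{\left(B,D \right)} = \left(-3 + D\right) B = B \left(-3 + D\right)$)
$K{\left(-5,-18 \right)} + o{\left(-9 \right)} \left(-336\right) = - 5 \left(-3 - 18\right) + 5 \left(-9\right) \left(-336\right) = \left(-5\right) \left(-21\right) - -15120 = 105 + 15120 = 15225$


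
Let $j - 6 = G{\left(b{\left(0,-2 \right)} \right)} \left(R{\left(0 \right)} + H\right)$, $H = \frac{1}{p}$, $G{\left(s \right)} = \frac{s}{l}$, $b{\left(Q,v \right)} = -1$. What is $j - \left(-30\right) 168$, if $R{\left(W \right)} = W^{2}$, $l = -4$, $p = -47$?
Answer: $\frac{948647}{188} \approx 5046.0$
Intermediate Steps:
$G{\left(s \right)} = - \frac{s}{4}$ ($G{\left(s \right)} = \frac{s}{-4} = s \left(- \frac{1}{4}\right) = - \frac{s}{4}$)
$H = - \frac{1}{47}$ ($H = \frac{1}{-47} = - \frac{1}{47} \approx -0.021277$)
$j = \frac{1127}{188}$ ($j = 6 + \left(- \frac{1}{4}\right) \left(-1\right) \left(0^{2} - \frac{1}{47}\right) = 6 + \frac{0 - \frac{1}{47}}{4} = 6 + \frac{1}{4} \left(- \frac{1}{47}\right) = 6 - \frac{1}{188} = \frac{1127}{188} \approx 5.9947$)
$j - \left(-30\right) 168 = \frac{1127}{188} - \left(-30\right) 168 = \frac{1127}{188} - -5040 = \frac{1127}{188} + 5040 = \frac{948647}{188}$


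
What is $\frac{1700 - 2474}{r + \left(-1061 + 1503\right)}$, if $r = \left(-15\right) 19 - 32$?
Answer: $- \frac{774}{125} \approx -6.192$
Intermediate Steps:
$r = -317$ ($r = -285 - 32 = -317$)
$\frac{1700 - 2474}{r + \left(-1061 + 1503\right)} = \frac{1700 - 2474}{-317 + \left(-1061 + 1503\right)} = - \frac{774}{-317 + 442} = - \frac{774}{125}$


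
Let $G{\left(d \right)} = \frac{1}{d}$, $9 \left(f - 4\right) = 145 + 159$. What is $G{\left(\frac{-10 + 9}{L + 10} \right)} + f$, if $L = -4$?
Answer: $\frac{286}{9} \approx 31.778$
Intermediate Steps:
$f = \frac{340}{9}$ ($f = 4 + \frac{145 + 159}{9} = 4 + \frac{1}{9} \cdot 304 = 4 + \frac{304}{9} = \frac{340}{9} \approx 37.778$)
$G{\left(\frac{-10 + 9}{L + 10} \right)} + f = \frac{1}{\left(-10 + 9\right) \frac{1}{-4 + 10}} + \frac{340}{9} = \frac{1}{\left(-1\right) \frac{1}{6}} + \frac{340}{9} = \frac{1}{- \frac{1}{6}} + \frac{340}{9} = -6 + \frac{340}{9} = \frac{286}{9}$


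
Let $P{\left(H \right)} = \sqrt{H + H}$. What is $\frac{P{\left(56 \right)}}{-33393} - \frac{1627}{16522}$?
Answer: $- \frac{1627}{16522} - \frac{4 \sqrt{7}}{33393} \approx -0.098792$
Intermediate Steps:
$P{\left(H \right)} = \sqrt{2} \sqrt{H}$ ($P{\left(H \right)} = \sqrt{2 H} = \sqrt{2} \sqrt{H}$)
$\frac{P{\left(56 \right)}}{-33393} - \frac{1627}{16522} = \frac{\sqrt{2} \sqrt{56}}{-33393} - \frac{1627}{16522} = \sqrt{2} \cdot 2 \sqrt{14} \left(- \frac{1}{33393}\right) - \frac{1627}{16522} = 4 \sqrt{7} \left(- \frac{1}{33393}\right) - \frac{1627}{16522} = - \frac{4 \sqrt{7}}{33393} - \frac{1627}{16522} = - \frac{1627}{16522} - \frac{4 \sqrt{7}}{33393}$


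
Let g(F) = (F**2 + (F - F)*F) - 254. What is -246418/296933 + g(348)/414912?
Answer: -33178716083/61600532448 ≈ -0.53861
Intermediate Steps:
g(F) = -254 + F**2 (g(F) = (F**2 + 0*F) - 254 = (F**2 + 0) - 254 = F**2 - 254 = -254 + F**2)
-246418/296933 + g(348)/414912 = -246418/296933 + (-254 + 348**2)/414912 = -246418*1/296933 + (-254 + 121104)*(1/414912) = -246418/296933 + 120850*(1/414912) = -246418/296933 + 60425/207456 = -33178716083/61600532448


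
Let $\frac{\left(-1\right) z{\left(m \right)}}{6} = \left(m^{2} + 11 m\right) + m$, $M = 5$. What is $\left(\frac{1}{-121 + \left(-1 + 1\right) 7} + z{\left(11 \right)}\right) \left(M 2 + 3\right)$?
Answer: $- \frac{2387827}{121} \approx -19734.0$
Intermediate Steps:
$z{\left(m \right)} = - 72 m - 6 m^{2}$ ($z{\left(m \right)} = - 6 \left(\left(m^{2} + 11 m\right) + m\right) = - 6 \left(m^{2} + 12 m\right) = - 72 m - 6 m^{2}$)
$\left(\frac{1}{-121 + \left(-1 + 1\right) 7} + z{\left(11 \right)}\right) \left(M 2 + 3\right) = \left(\frac{1}{-121 + \left(-1 + 1\right) 7} - 66 \left(12 + 11\right)\right) \left(5 \cdot 2 + 3\right) = \left(\frac{1}{-121 + 0 \cdot 7} - 66 \cdot 23\right) \left(10 + 3\right) = \left(\frac{1}{-121 + 0} - 1518\right) 13 = \left(\frac{1}{-121} - 1518\right) 13 = \left(- \frac{1}{121} - 1518\right) 13 = \left(- \frac{183679}{121}\right) 13 = - \frac{2387827}{121}$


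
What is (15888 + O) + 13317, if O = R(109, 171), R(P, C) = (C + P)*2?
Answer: 29765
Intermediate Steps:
R(P, C) = 2*C + 2*P
O = 560 (O = 2*171 + 2*109 = 342 + 218 = 560)
(15888 + O) + 13317 = (15888 + 560) + 13317 = 16448 + 13317 = 29765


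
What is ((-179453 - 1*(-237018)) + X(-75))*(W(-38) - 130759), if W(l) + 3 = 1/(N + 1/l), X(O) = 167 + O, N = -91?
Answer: -8692865093324/1153 ≈ -7.5393e+9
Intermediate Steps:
W(l) = -3 + 1/(-91 + 1/l)
((-179453 - 1*(-237018)) + X(-75))*(W(-38) - 130759) = ((-179453 - 1*(-237018)) + (167 - 75))*((3 - 274*(-38))/(-1 + 91*(-38)) - 130759) = ((-179453 + 237018) + 92)*((3 + 10412)/(-1 - 3458) - 130759) = (57565 + 92)*(10415/(-3459) - 130759) = 57657*(-1/3459*10415 - 130759) = 57657*(-10415/3459 - 130759) = 57657*(-452305796/3459) = -8692865093324/1153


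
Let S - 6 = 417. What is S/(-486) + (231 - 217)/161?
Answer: -973/1242 ≈ -0.78341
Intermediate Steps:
S = 423 (S = 6 + 417 = 423)
S/(-486) + (231 - 217)/161 = 423/(-486) + (231 - 217)/161 = 423*(-1/486) + 14*(1/161) = -47/54 + 2/23 = -973/1242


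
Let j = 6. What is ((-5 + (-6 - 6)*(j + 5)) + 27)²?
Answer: 12100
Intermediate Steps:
((-5 + (-6 - 6)*(j + 5)) + 27)² = ((-5 + (-6 - 6)*(6 + 5)) + 27)² = ((-5 - 12*11) + 27)² = ((-5 - 132) + 27)² = (-137 + 27)² = (-110)² = 12100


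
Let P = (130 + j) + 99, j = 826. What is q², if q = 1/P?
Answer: 1/1113025 ≈ 8.9845e-7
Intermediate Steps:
P = 1055 (P = (130 + 826) + 99 = 956 + 99 = 1055)
q = 1/1055 ≈ 0.00094787
q² = (1/1055)² = 1/1113025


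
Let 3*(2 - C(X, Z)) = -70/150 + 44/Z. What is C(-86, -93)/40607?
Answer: 461/8092395 ≈ 5.6967e-5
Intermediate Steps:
C(X, Z) = 97/45 - 44/(3*Z) (C(X, Z) = 2 - (-70/150 + 44/Z)/3 = 2 - (-70*1/150 + 44/Z)/3 = 2 - (-7/15 + 44/Z)/3 = 2 + (7/45 - 44/(3*Z)) = 97/45 - 44/(3*Z))
C(-86, -93)/40607 = ((1/45)*(-660 + 97*(-93))/(-93))/40607 = ((1/45)*(-1/93)*(-660 - 9021))*(1/40607) = ((1/45)*(-1/93)*(-9681))*(1/40607) = (3227/1395)*(1/40607) = 461/8092395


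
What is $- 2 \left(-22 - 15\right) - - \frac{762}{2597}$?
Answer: $\frac{192940}{2597} \approx 74.293$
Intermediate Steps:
$- 2 \left(-22 - 15\right) - - \frac{762}{2597} = \left(-2\right) \left(-37\right) - \left(-762\right) \frac{1}{2597} = 74 - - \frac{762}{2597} = 74 + \frac{762}{2597} = \frac{192940}{2597}$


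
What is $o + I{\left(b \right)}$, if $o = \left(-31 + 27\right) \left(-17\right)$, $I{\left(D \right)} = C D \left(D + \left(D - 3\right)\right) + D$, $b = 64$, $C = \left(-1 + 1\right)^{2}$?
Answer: $132$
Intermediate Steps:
$C = 0$ ($C = 0^{2} = 0$)
$I{\left(D \right)} = D$ ($I{\left(D \right)} = 0 D \left(D + \left(D - 3\right)\right) + D = 0 D \left(D + \left(-3 + D\right)\right) + D = 0 D \left(-3 + 2 D\right) + D = 0 + D = D$)
$o = 68$ ($o = \left(-4\right) \left(-17\right) = 68$)
$o + I{\left(b \right)} = 68 + 64 = 132$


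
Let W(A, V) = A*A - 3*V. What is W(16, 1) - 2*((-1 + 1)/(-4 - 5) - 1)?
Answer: 255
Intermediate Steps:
W(A, V) = A² - 3*V
W(16, 1) - 2*((-1 + 1)/(-4 - 5) - 1) = (16² - 3*1) - 2*((-1 + 1)/(-4 - 5) - 1) = (256 - 3) - 2*(0/(-9) - 1) = 253 - 2*(0*(-⅑) - 1) = 253 - 2*(0 - 1) = 253 - 2*(-1) = 253 + 2 = 255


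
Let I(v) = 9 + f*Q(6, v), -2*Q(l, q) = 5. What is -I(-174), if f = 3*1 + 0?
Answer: -3/2 ≈ -1.5000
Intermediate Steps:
Q(l, q) = -5/2 (Q(l, q) = -½*5 = -5/2)
f = 3 (f = 3 + 0 = 3)
I(v) = 3/2 (I(v) = 9 + 3*(-5/2) = 9 - 15/2 = 3/2)
-I(-174) = -1*3/2 = -3/2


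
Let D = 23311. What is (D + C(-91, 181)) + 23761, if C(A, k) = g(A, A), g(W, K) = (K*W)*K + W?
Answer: -706590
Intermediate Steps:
g(W, K) = W + W*K² (g(W, K) = W*K² + W = W + W*K²)
C(A, k) = A*(1 + A²)
(D + C(-91, 181)) + 23761 = (23311 + (-91 + (-91)³)) + 23761 = (23311 + (-91 - 753571)) + 23761 = (23311 - 753662) + 23761 = -730351 + 23761 = -706590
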